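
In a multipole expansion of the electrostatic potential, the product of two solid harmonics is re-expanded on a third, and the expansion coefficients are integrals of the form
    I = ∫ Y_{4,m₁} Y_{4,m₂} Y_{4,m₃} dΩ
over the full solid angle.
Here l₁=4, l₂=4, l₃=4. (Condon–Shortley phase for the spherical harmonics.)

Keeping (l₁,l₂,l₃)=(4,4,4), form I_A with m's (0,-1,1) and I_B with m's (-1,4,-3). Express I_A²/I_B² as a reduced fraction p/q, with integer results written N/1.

81/490

Same 4,4,4: normalisation and zero-m 3j drop out of the ratio.
A: Δ: 4! 4! 4! / 13! → 1/450450; sum: t=0:+1/3456 t=1:−1/144 t=2:+1/96 t=3:−1/864 = 1/384; 3j²(4 4 4; 0 -1 1) = Δ·Π!·Σ² = 9/2002  (sign -1)
B: Δ: 4! 4! 4! / 13! → 1/450450; sum: t=4:+1/3456 = 1/3456; 3j²(4 4 4; -1 4 -3) = Δ·Π!·Σ² = 35/1287  (sign -1)
I_A²/I_B² = (9/2002)/(35/1287) = 81/490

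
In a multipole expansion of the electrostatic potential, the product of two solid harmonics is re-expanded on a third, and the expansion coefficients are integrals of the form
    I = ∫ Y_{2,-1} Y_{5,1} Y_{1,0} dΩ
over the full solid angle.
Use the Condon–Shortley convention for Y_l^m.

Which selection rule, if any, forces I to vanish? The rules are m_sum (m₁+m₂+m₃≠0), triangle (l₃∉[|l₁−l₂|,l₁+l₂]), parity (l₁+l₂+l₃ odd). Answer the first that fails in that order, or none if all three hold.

triangle

azimuthal sum: -1 + 1 + 0 = 0  ✓
3 ≤ 1 ≤ 7 (triangle on l)  ✗
L = 2 + 5 + 1 = 8 (even)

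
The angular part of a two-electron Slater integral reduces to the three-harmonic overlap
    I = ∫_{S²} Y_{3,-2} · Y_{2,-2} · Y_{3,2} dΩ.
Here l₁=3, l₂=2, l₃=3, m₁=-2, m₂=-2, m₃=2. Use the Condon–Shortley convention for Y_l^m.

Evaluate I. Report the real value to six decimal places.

0.000000

-2 − 2 + 2 = -2 ≠ 0: azimuthal integral kills it; I = 0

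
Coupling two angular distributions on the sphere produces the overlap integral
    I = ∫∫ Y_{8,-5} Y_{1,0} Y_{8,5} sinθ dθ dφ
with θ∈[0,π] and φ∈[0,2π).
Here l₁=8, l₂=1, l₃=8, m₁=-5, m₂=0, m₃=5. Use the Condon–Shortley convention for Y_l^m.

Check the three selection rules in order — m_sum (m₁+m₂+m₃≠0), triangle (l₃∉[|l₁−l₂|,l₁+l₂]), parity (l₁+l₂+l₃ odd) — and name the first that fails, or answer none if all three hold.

parity

m₁+m₂+m₃ = -5 + 0 + 5 = 0  ✓
triangle: |8−1|=7 ≤ l₃=8 ≤ 8+1=9  ✓
parity: l₁+l₂+l₃ = 17 is odd  ✗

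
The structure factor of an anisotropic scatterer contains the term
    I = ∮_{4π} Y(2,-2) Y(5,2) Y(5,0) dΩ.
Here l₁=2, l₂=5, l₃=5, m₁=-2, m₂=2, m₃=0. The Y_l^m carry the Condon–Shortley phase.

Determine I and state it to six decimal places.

-0.191372

m-sum 0 ✓  L=12 even ✓  3≤5≤7 ✓
Π(2lᵢ+1) = 5×11×11 = 605
triangle coeff Δ(2,5,5) = 1/38610
Σ_t [0,2]: t=0:+1/2880 t=1:−1/576 t=2:+1/2880 = -1/960
(3j)²=10/429 [(2 5 5; 0 0 0)], sign=+1
Σ_t [2,2]: t=2:+1/2880 = 1/2880
(3j)²=14/429 [(2 5 5; -2 2 0)], sign=-1
⇒ 4πI² = 700/1521
I = (-1)√(700/1521/(4π)) = -0.19137248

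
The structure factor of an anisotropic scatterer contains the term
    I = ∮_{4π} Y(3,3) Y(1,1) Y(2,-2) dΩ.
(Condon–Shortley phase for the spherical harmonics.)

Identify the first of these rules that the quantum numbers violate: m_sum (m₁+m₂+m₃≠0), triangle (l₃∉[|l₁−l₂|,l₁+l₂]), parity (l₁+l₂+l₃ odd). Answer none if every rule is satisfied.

m₁+m₂+m₃ = 3 + 1 − 2 = 2  ✗
triangle: |3−1|=2 ≤ l₃=2 ≤ 3+1=4
parity: l₁+l₂+l₃ = 6 is even

m_sum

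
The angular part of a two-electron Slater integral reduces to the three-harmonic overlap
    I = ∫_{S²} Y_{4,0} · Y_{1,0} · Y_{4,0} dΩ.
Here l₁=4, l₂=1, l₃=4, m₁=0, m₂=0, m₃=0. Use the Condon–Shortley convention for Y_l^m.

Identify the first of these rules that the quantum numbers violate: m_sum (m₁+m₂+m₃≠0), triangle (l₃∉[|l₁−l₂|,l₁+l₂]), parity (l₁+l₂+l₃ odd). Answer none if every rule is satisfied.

m₁+m₂+m₃ = 0 + 0 + 0 = 0  ✓
triangle: |4−1|=3 ≤ l₃=4 ≤ 4+1=5  ✓
parity: l₁+l₂+l₃ = 9 is odd  ✗

parity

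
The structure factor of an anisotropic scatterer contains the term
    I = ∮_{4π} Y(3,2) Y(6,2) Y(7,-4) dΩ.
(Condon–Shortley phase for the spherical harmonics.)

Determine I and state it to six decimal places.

0.049256

m-sum 0 ✓  L=16 even ✓  3≤7≤9 ✓
Π(2lᵢ+1) = 7×13×15 = 1365
triangle coeff Δ(3,6,7) = 1/2042040
Σ_t [0,2]: t=0:+1/207360 t=1:−1/57600 t=2:+1/207360 = -1/129600
(3j)²=168/12155 [(3 6 7; 0 0 0)], sign=+1
Σ_t [0,1]: t=0:+1/967680 t=1:−1/725760 = -1/2903040
(3j)²=5/3094 [(3 6 7; 2 2 -4)], sign=+1
⇒ 4πI² = 1260/41327
I = (+1)√(1260/41327/(4π)) = 0.04925648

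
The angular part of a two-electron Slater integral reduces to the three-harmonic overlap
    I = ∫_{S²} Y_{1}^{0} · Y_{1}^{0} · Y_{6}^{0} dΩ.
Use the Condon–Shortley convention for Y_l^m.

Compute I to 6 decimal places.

|1−1|≤6≤1+1 violated ⇒ I = 0

0.000000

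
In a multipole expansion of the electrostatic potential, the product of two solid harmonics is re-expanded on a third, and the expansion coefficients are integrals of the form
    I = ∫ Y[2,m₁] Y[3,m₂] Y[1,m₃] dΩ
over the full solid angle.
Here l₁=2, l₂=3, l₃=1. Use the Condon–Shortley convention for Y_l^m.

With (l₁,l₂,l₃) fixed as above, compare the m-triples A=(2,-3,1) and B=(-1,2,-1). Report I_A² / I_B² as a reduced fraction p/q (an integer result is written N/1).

3/2

Shared (l₁,l₂,l₃)=(2,3,1): N and (l;000)² cancel in I_A²/I_B².
A: Δ = 4!·0!·2!/7! = 1/105; Racah Σ t=0..0: t=0:+1/48 = 1/48; ⇒ 3j(2 3 1; 2 -3 1)² = 1/7, sgn +1
B: Δ = 4!·0!·2!/7! = 1/105; Racah Σ t=3..3: t=3:−1/12 = -1/12; ⇒ 3j(2 3 1; -1 2 -1)² = 2/21, sgn -1
I_A²/I_B² = (1/7)/(2/21) = 3/2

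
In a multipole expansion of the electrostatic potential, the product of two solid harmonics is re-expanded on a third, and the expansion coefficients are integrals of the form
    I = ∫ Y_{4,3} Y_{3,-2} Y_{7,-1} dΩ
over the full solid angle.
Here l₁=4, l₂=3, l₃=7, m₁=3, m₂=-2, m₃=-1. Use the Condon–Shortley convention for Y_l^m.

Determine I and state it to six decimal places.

-0.046682

m-sum 0 ✓  L=14 even ✓  1≤7≤7 ✓
Π(2lᵢ+1) = 9×7×15 = 945
triangle coeff Δ(4,3,7) = 1/45045
Σ_t [0,0]: t=0:+1/20736 = 1/20736
(3j)²=35/1287 [(4 3 7; 0 0 0)], sign=-1
Σ_t [0,0]: t=0:+1/604800 = 1/604800
(3j)²=16/15015 [(4 3 7; 3 -2 -1)], sign=+1
⇒ 4πI² = 560/20449
I = (-1)√(560/20449/(4π)) = -0.04668239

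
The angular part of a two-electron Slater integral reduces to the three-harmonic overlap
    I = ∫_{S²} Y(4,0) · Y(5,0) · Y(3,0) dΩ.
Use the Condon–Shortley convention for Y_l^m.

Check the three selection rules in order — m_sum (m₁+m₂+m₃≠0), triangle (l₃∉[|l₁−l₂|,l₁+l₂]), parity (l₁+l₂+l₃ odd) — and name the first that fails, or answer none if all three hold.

azimuthal sum: 0 + 0 + 0 = 0  ✓
1 ≤ 3 ≤ 9 (triangle on l)  ✓
L = 4 + 5 + 3 = 12 (even)  ✓

none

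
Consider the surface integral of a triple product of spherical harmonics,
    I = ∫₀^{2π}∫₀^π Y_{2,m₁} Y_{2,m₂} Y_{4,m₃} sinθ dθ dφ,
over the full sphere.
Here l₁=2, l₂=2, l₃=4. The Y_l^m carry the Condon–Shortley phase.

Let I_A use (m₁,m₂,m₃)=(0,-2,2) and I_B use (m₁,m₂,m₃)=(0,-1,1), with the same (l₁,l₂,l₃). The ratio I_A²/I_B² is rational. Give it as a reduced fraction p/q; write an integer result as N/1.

l's match ⇒ only the (l;m) 3-j factors differ between A and B.
A: triangle coeff Δ(2,2,4) = 1/630; Σ_t [0,0]: t=0:+1/96 = 1/96; (3j)²=1/42 [(2 2 4; 0 -2 2)], sign=+1
B: triangle coeff Δ(2,2,4) = 1/630; Σ_t [0,0]: t=0:+1/24 = 1/24; (3j)²=1/21 [(2 2 4; 0 -1 1)], sign=-1
I_A²/I_B² = (1/42)/(1/21) = 1/2

1/2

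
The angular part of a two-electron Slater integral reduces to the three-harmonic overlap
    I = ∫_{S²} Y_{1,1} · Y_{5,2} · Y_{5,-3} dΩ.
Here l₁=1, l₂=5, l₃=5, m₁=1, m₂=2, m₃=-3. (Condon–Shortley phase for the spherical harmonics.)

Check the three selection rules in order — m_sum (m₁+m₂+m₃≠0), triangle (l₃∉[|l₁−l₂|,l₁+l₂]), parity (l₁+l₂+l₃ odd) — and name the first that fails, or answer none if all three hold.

azimuthal sum: 1 + 2 − 3 = 0  ✓
4 ≤ 5 ≤ 6 (triangle on l)  ✓
L = 1 + 5 + 5 = 11 (odd)  ✗

parity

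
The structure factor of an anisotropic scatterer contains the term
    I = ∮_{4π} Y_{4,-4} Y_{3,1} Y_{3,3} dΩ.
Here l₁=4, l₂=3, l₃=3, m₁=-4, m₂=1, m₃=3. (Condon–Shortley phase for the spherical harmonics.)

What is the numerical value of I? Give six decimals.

-0.166198

Rules hold: Σm=0, L=10 even, 1≤3≤7.
N = 9·7·7 = 441
Δ = 4!·4!·2!/11! = 1/34650
Racah Σ t=1..3: t=1:−1/72 t=2:+1/16 t=3:−1/72 = 5/144
⇒ 3j(4 3 3; 0 0 0)² = 2/77, sgn -1
Racah Σ t=4..4: t=4:+1/1152 = 1/1152
⇒ 3j(4 3 3; -4 1 3)² = 1/33, sgn +1
4πI² = N·(3j₀)²·(3jₘ)² = 42/121
I = -1·√(0.347107/4π) = -0.16619847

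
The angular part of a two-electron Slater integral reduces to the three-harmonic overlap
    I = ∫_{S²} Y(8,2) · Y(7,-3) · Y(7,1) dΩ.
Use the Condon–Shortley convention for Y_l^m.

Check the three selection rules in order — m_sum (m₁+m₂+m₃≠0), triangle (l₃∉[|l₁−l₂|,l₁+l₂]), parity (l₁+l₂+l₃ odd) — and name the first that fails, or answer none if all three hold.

azimuthal sum: 2 − 3 + 1 = 0  ✓
1 ≤ 7 ≤ 15 (triangle on l)  ✓
L = 8 + 7 + 7 = 22 (even)  ✓

none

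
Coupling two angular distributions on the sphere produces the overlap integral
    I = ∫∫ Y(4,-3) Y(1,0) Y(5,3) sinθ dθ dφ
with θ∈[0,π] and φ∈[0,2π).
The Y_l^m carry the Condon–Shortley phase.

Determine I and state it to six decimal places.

m-sum 0 ✓  L=10 even ✓  3≤5≤5 ✓
Π(2lᵢ+1) = 9×3×11 = 297
triangle coeff Δ(4,1,5) = 1/495
Σ_t [0,0]: t=0:+1/576 = 1/576
(3j)²=5/99 [(4 1 5; 0 0 0)], sign=-1
Σ_t [0,0]: t=0:+1/5040 = 1/5040
(3j)²=16/495 [(4 1 5; -3 0 3)], sign=+1
⇒ 4πI² = 16/33
I = (-1)√(16/33/(4π)) = -0.19642560

-0.196426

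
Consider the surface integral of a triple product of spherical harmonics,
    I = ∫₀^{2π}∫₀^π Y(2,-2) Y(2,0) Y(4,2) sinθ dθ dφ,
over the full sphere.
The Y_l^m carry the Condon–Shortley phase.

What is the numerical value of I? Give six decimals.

0.156078

Rules hold: Σm=0, L=8 even, 0≤4≤4.
N = 5·5·9 = 225
Δ = 0!·4!·4!/9! = 1/630
Racah Σ t=0..0: t=0:+1/16 = 1/16
⇒ 3j(2 2 4; 0 0 0)² = 2/35, sgn +1
Racah Σ t=0..0: t=0:+1/96 = 1/96
⇒ 3j(2 2 4; -2 0 2)² = 1/42, sgn +1
4πI² = N·(3j₀)²·(3jₘ)² = 15/49
I = +1·√(0.306122/4π) = 0.15607835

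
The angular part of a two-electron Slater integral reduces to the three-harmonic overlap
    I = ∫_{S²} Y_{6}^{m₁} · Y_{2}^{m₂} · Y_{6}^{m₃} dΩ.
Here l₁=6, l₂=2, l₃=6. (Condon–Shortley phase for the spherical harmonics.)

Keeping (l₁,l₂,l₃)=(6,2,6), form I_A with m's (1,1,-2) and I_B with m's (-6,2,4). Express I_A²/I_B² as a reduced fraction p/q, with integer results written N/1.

15/11

l's match ⇒ only the (l;m) 3-j factors differ between A and B.
A: triangle coeff Δ(6,2,6) = 1/90090; Σ_t [1,2]: t=1:−1/34560 t=2:+1/60480 = -1/80640; (3j)²=6/1001 [(6 2 6; 1 1 -2)], sign=-1
B: triangle coeff Δ(6,2,6) = 1/90090; Σ_t [2,2]: t=2:+1/14515200 = 1/14515200; (3j)²=2/455 [(6 2 6; -6 2 4)], sign=+1
I_A²/I_B² = (6/1001)/(2/455) = 15/11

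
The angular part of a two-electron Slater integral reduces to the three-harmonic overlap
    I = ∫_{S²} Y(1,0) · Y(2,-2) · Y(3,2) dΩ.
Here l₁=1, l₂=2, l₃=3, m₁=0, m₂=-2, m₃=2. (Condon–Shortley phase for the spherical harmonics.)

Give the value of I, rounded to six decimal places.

0.184674

Rules hold: Σm=0, L=6 even, 1≤3≤3.
N = 3·5·7 = 105
Δ = 0!·2!·4!/7! = 1/105
Racah Σ t=0..0: t=0:+1/4 = 1/4
⇒ 3j(1 2 3; 0 0 0)² = 3/35, sgn -1
Racah Σ t=0..0: t=0:+1/24 = 1/24
⇒ 3j(1 2 3; 0 -2 2)² = 1/21, sgn -1
4πI² = N·(3j₀)²·(3jₘ)² = 3/7
I = +1·√(0.428571/4π) = 0.18467439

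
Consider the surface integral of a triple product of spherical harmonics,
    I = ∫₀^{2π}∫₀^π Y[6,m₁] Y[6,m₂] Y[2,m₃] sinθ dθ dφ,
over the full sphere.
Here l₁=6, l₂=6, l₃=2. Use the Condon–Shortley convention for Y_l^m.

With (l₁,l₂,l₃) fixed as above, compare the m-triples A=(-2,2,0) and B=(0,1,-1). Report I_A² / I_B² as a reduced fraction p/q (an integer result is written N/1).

100/7

Same 6,6,2: normalisation and zero-m 3j drop out of the ratio.
A: Δ: 10! 2! 2! / 15! → 1/90090; sum: t=6:+1/69120 t=7:−1/30240 t=8:+1/322560 = -1/64512; 3j²(6 6 2; -2 2 0) = Δ·Π!·Σ² = 10/1001  (sign -1)
B: Δ: 10! 2! 2! / 15! → 1/90090; sum: t=5:−1/28800 t=6:+1/34560 = -1/172800; 3j²(6 6 2; 0 1 -1) = Δ·Π!·Σ² = 1/1430  (sign +1)
I_A²/I_B² = (10/1001)/(1/1430) = 100/7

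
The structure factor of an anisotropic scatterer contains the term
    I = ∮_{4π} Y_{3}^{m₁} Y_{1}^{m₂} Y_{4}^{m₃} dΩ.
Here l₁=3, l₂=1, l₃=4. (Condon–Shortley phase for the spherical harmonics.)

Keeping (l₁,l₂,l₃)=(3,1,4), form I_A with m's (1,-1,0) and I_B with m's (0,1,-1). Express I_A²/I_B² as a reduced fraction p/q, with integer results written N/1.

Same 3,1,4: normalisation and zero-m 3j drop out of the ratio.
A: Δ: 0! 6! 2! / 9! → 1/252; sum: t=0:+1/96 = 1/96; 3j²(3 1 4; 1 -1 0) = Δ·Π!·Σ² = 1/42  (sign +1)
B: Δ: 0! 6! 2! / 9! → 1/252; sum: t=0:+1/72 = 1/72; 3j²(3 1 4; 0 1 -1) = Δ·Π!·Σ² = 5/126  (sign -1)
I_A²/I_B² = (1/42)/(5/126) = 3/5

3/5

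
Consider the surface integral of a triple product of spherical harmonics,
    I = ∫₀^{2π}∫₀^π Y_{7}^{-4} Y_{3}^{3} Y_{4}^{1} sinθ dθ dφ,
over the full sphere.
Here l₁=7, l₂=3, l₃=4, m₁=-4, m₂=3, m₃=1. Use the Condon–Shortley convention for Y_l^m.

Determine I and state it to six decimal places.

0.144828

Checks pass: Σm=0; 14 even; l₃=4∈[4,10].
(2·7+1)(2·3+1)(2·4+1) = 945
Δ: 6! 8! 0! / 15! → 1/45045
sum: t=3:−1/20736 = -1/20736
3j²(7 3 4; 0 0 0) = Δ·Π!·Σ² = 35/1287  (sign -1)
sum: t=6:+1/518400 = 1/518400
3j²(7 3 4; -4 3 1) = Δ·Π!·Σ² = 2/195  (sign -1)
combine: 4πI² = 945·35/1287·2/195 = 490/1859
take √, sign +1: I = 0.14482829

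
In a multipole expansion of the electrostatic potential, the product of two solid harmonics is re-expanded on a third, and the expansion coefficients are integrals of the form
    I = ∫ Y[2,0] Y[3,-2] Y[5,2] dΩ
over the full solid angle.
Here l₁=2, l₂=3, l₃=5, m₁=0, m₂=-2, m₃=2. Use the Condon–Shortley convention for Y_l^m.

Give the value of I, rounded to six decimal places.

0.190188

Rules hold: Σm=0, L=10 even, 1≤5≤5.
N = 5·7·11 = 385
Δ = 0!·4!·6!/11! = 1/2310
Racah Σ t=0..0: t=0:+1/144 = 1/144
⇒ 3j(2 3 5; 0 0 0)² = 10/231, sgn -1
Racah Σ t=0..0: t=0:+1/480 = 1/480
⇒ 3j(2 3 5; 0 -2 2)² = 3/110, sgn -1
4πI² = N·(3j₀)²·(3jₘ)² = 5/11
I = +1·√(0.454545/4π) = 0.19018827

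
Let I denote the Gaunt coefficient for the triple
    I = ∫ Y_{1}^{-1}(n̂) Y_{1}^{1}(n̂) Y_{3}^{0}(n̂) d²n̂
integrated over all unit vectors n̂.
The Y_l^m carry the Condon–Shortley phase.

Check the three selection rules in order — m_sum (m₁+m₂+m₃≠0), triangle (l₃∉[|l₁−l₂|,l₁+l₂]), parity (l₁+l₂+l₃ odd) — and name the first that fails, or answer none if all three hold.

m₁+m₂+m₃ = -1 + 1 + 0 = 0  ✓
triangle: |1−1|=0 ≤ l₃=3 ≤ 1+1=2  ✗
parity: l₁+l₂+l₃ = 5 is odd

triangle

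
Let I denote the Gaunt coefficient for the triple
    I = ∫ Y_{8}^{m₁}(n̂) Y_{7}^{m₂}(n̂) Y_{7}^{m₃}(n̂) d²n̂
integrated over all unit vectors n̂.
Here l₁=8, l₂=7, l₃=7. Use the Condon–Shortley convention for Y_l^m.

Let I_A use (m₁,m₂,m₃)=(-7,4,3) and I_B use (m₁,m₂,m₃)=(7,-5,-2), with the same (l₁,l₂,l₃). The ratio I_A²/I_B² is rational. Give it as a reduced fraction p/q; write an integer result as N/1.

25/162

l's match ⇒ only the (l;m) 3-j factors differ between A and B.
A: triangle coeff Δ(8,7,7) = 1/22086194130; Σ_t [7,8]: t=7:−1/9754214400 t=8:+1/7315660800 = 1/29262643200; (3j)²=75/52003 [(8 7 7; -7 4 3)], sign=+1
B: triangle coeff Δ(8,7,7) = 1/22086194130; Σ_t [0,1]: t=0:+1/9754214400 t=1:−1/24385536000 = 1/16257024000; (3j)²=486/52003 [(8 7 7; 7 -5 -2)], sign=-1
I_A²/I_B² = (75/52003)/(486/52003) = 25/162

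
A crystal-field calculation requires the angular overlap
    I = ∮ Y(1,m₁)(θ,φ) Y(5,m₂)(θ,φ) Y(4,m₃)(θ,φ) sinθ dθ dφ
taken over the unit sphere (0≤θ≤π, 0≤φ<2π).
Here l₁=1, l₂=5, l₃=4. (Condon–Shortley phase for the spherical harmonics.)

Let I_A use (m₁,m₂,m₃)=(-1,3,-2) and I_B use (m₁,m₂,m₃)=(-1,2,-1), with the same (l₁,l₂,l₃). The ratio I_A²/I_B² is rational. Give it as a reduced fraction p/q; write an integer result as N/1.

4/3

Shared (l₁,l₂,l₃)=(1,5,4): N and (l;000)² cancel in I_A²/I_B².
A: Δ = 2!·0!·8!/11! = 1/495; Racah Σ t=2..2: t=2:+1/2880 = 1/2880; ⇒ 3j(1 5 4; -1 3 -2)² = 28/495, sgn +1
B: Δ = 2!·0!·8!/11! = 1/495; Racah Σ t=2..2: t=2:+1/1440 = 1/1440; ⇒ 3j(1 5 4; -1 2 -1)² = 7/165, sgn -1
I_A²/I_B² = (28/495)/(7/165) = 4/3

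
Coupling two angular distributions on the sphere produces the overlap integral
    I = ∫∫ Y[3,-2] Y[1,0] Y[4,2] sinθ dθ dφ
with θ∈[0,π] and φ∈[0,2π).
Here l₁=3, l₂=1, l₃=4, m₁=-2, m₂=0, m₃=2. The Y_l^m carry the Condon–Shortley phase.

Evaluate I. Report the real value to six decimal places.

Checks pass: Σm=0; 8 even; l₃=4∈[2,4].
(2·3+1)(2·1+1)(2·4+1) = 189
Δ: 0! 6! 2! / 9! → 1/252
sum: t=0:+1/36 = 1/36
3j²(3 1 4; 0 0 0) = Δ·Π!·Σ² = 4/63  (sign +1)
sum: t=0:+1/120 = 1/120
3j²(3 1 4; -2 0 2) = Δ·Π!·Σ² = 1/21  (sign +1)
combine: 4πI² = 189·4/63·1/21 = 4/7
take √, sign +1: I = 0.21324362

0.213244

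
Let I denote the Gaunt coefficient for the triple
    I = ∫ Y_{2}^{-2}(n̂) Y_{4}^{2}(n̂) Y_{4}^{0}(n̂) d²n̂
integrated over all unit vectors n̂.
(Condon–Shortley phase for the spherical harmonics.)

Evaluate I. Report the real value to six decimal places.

Checks pass: Σm=0; 10 even; l₃=4∈[2,6].
(2·2+1)(2·4+1)(2·4+1) = 405
Δ: 2! 2! 6! / 11! → 1/13860
sum: t=0:+1/192 t=1:−1/36 t=2:+1/192 = -5/288
3j²(2 4 4; 0 0 0) = Δ·Π!·Σ² = 20/693  (sign -1)
sum: t=2:+1/192 = 1/192
3j²(2 4 4; -2 2 0) = Δ·Π!·Σ² = 3/77  (sign +1)
combine: 4πI² = 405·20/693·3/77 = 2700/5929
take √, sign -1: I = -0.19036462

-0.190365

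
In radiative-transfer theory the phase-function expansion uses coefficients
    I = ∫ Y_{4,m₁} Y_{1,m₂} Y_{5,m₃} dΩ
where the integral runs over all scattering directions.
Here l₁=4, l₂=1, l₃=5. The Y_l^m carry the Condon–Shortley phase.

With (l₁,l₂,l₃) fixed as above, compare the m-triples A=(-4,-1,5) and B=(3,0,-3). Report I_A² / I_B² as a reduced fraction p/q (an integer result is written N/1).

l's match ⇒ only the (l;m) 3-j factors differ between A and B.
A: triangle coeff Δ(4,1,5) = 1/495; Σ_t [0,0]: t=0:+1/80640 = 1/80640; (3j)²=1/11 [(4 1 5; -4 -1 5)], sign=+1
B: triangle coeff Δ(4,1,5) = 1/495; Σ_t [0,0]: t=0:+1/5040 = 1/5040; (3j)²=16/495 [(4 1 5; 3 0 -3)], sign=+1
I_A²/I_B² = (1/11)/(16/495) = 45/16

45/16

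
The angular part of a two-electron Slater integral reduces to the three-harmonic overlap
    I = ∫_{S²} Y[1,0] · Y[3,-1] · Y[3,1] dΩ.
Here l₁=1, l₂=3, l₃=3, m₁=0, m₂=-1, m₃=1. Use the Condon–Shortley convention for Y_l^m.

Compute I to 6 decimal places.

0.000000

Σlᵢ=7 odd — θ-integrand is odd under cosθ→−cosθ; I=0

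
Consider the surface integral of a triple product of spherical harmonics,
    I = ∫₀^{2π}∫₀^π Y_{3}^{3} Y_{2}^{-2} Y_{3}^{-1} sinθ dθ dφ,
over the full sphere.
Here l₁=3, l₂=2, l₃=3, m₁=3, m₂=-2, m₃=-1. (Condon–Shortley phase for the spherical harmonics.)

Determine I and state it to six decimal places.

m-sum 0 ✓  L=8 even ✓  1≤3≤5 ✓
Π(2lᵢ+1) = 7×5×7 = 245
triangle coeff Δ(3,2,3) = 1/3780
Σ_t [0,2]: t=0:+1/24 t=1:−1/4 t=2:+1/24 = -1/6
(3j)²=4/105 [(3 2 3; 0 0 0)], sign=+1
Σ_t [0,0]: t=0:+1/96 = 1/96
(3j)²=1/42 [(3 2 3; 3 -2 -1)], sign=+1
⇒ 4πI² = 2/9
I = (+1)√(2/9/(4π)) = 0.13298076

0.132981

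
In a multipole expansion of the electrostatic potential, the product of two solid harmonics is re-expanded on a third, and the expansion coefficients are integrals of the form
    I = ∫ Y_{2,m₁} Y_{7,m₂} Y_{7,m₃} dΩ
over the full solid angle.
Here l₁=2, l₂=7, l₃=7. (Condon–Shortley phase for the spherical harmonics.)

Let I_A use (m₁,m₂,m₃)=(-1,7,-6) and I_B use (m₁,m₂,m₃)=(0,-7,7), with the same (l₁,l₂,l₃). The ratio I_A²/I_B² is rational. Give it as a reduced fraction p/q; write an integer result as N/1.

3/7

Shared (l₁,l₂,l₃)=(2,7,7): N and (l;000)² cancel in I_A²/I_B².
A: Δ = 2!·2!·12!/17! = 1/185640; Racah Σ t=2..2: t=2:+1/958003200 = 1/958003200; ⇒ 3j(2 7 7; -1 7 -6)² = 13/680, sgn -1
B: Δ = 2!·2!·12!/17! = 1/185640; Racah Σ t=0..0: t=0:+1/1916006400 = 1/1916006400; ⇒ 3j(2 7 7; 0 -7 7)² = 91/2040, sgn +1
I_A²/I_B² = (13/680)/(91/2040) = 3/7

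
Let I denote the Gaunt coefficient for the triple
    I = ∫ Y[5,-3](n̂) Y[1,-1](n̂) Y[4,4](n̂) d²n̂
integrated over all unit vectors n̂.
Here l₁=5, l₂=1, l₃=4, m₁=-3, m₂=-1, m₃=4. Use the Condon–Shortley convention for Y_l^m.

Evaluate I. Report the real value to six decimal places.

m-sum 0 ✓  L=10 even ✓  4≤4≤6 ✓
Π(2lᵢ+1) = 11×3×9 = 297
triangle coeff Δ(5,1,4) = 1/495
Σ_t [1,1]: t=1:−1/576 = -1/576
(3j)²=5/99 [(5 1 4; 0 0 0)], sign=-1
Σ_t [0,0]: t=0:+1/80640 = 1/80640
(3j)²=1/495 [(5 1 4; -3 -1 4)], sign=+1
⇒ 4πI² = 1/33
I = (-1)√(1/33/(4π)) = -0.04910640

-0.049106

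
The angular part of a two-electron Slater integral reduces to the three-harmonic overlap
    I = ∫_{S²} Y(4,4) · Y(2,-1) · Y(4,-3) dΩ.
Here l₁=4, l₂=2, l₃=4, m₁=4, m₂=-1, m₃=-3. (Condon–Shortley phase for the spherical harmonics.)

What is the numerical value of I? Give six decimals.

m-sum 0 ✓  L=10 even ✓  2≤4≤6 ✓
Π(2lᵢ+1) = 9×5×9 = 405
triangle coeff Δ(4,2,4) = 1/13860
Σ_t [0,2]: t=0:+1/192 t=1:−1/36 t=2:+1/192 = -5/288
(3j)²=20/693 [(4 2 4; 0 0 0)], sign=-1
Σ_t [0,0]: t=0:+1/1440 = 1/1440
(3j)²=7/165 [(4 2 4; 4 -1 -3)], sign=-1
⇒ 4πI² = 60/121
I = (+1)√(60/121/(4π)) = 0.19864517

0.198645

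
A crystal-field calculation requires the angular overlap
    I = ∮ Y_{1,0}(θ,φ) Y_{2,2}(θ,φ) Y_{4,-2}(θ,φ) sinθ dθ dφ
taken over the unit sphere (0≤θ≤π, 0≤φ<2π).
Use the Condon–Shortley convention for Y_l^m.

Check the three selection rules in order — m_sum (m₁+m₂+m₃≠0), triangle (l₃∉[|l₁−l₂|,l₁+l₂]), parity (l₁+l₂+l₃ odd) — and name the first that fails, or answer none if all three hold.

m₁+m₂+m₃ = 0 + 2 − 2 = 0  ✓
triangle: |1−2|=1 ≤ l₃=4 ≤ 1+2=3  ✗
parity: l₁+l₂+l₃ = 7 is odd

triangle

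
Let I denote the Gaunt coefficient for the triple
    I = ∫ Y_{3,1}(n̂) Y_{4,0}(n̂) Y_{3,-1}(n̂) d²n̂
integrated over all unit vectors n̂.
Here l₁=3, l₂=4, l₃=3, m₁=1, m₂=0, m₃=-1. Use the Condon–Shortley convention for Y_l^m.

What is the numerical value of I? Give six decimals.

-0.025645

Checks pass: Σm=0; 10 even; l₃=3∈[1,7].
(2·3+1)(2·4+1)(2·3+1) = 441
Δ: 4! 2! 4! / 11! → 1/34650
sum: t=1:−1/72 t=2:+1/16 t=3:−1/72 = 5/144
3j²(3 4 3; 0 0 0) = Δ·Π!·Σ² = 2/77  (sign -1)
sum: t=0:+1/1152 t=1:−1/36 t=2:+1/32 = 5/1152
3j²(3 4 3; 1 0 -1) = Δ·Π!·Σ² = 1/1386  (sign +1)
combine: 4πI² = 441·2/77·1/1386 = 1/121
take √, sign -1: I = -0.02564498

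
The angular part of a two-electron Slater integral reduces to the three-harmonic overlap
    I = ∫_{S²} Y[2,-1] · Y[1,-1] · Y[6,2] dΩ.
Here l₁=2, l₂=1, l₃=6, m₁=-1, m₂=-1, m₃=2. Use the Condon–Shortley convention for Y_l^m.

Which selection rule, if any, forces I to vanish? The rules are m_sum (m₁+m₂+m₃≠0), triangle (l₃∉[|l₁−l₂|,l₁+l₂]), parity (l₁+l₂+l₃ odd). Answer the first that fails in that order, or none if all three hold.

triangle

m₁+m₂+m₃ = -1 − 1 + 2 = 0  ✓
triangle: |2−1|=1 ≤ l₃=6 ≤ 2+1=3  ✗
parity: l₁+l₂+l₃ = 9 is odd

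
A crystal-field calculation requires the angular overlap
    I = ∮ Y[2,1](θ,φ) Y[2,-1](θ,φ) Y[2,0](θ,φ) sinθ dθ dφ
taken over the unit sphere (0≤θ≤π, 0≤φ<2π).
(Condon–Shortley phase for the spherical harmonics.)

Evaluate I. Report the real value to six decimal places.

Rules hold: Σm=0, L=6 even, 0≤2≤4.
N = 5·5·5 = 125
Δ = 2!·2!·2!/7! = 1/630
Racah Σ t=0..2: t=0:+1/8 t=1:−1/1 t=2:+1/8 = -3/4
⇒ 3j(2 2 2; 0 0 0)² = 2/35, sgn -1
Racah Σ t=0..1: t=0:+1/2 t=1:−1/4 = 1/4
⇒ 3j(2 2 2; 1 -1 0)² = 1/70, sgn +1
4πI² = N·(3j₀)²·(3jₘ)² = 5/49
I = -1·√(0.102041/4π) = -0.09011188

-0.090112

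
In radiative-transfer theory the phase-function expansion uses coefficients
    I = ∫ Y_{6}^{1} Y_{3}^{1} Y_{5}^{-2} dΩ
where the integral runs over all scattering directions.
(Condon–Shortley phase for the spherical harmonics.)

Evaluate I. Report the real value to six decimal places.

Rules hold: Σm=0, L=14 even, 3≤5≤9.
N = 13·7·11 = 1001
Δ = 4!·8!·2!/15! = 1/675675
Racah Σ t=1..3: t=1:−1/8640 t=2:+1/2304 t=3:−1/8640 = 7/34560
⇒ 3j(6 3 5; 0 0 0)² = 7/429, sgn -1
Racah Σ t=2..4: t=2:+1/5760 t=3:−1/8640 t=4:+1/241920 = 1/16128
⇒ 3j(6 3 5; 1 1 -2)² = 5/1001, sgn -1
4πI² = N·(3j₀)²·(3jₘ)² = 35/429
I = +1·√(0.0815851/4π) = 0.08057502

0.080575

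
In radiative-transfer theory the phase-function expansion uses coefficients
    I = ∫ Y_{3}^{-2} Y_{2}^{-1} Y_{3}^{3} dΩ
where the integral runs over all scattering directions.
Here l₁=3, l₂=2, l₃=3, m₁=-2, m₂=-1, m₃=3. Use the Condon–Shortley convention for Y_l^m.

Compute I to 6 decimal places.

-0.210261

m-sum 0 ✓  L=8 even ✓  1≤3≤5 ✓
Π(2lᵢ+1) = 7×5×7 = 245
triangle coeff Δ(3,2,3) = 1/3780
Σ_t [0,2]: t=0:+1/24 t=1:−1/4 t=2:+1/24 = -1/6
(3j)²=4/105 [(3 2 3; 0 0 0)], sign=+1
Σ_t [1,1]: t=1:−1/48 = -1/48
(3j)²=5/84 [(3 2 3; -2 -1 3)], sign=-1
⇒ 4πI² = 5/9
I = (-1)√(5/9/(4π)) = -0.21026104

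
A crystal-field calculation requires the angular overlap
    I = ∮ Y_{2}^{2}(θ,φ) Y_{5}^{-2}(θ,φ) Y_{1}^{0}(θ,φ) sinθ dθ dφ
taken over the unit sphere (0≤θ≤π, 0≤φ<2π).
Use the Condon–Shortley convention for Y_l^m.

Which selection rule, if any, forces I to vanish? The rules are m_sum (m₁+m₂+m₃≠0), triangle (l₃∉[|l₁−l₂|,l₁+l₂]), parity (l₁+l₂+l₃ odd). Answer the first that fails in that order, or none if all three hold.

triangle

azimuthal sum: 2 − 2 + 0 = 0  ✓
3 ≤ 1 ≤ 7 (triangle on l)  ✗
L = 2 + 5 + 1 = 8 (even)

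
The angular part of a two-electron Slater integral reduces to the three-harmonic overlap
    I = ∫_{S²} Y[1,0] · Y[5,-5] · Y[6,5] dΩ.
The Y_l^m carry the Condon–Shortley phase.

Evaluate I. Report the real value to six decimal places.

-0.135514

Rules hold: Σm=0, L=12 even, 4≤6≤6.
N = 3·11·13 = 429
Δ = 0!·2!·10!/13! = 1/858
Racah Σ t=0..0: t=0:+1/14400 = 1/14400
⇒ 3j(1 5 6; 0 0 0)² = 6/143, sgn +1
Racah Σ t=0..0: t=0:+1/3628800 = 1/3628800
⇒ 3j(1 5 6; 0 -5 5)² = 1/78, sgn -1
4πI² = N·(3j₀)²·(3jₘ)² = 3/13
I = -1·√(0.230769/4π) = -0.13551395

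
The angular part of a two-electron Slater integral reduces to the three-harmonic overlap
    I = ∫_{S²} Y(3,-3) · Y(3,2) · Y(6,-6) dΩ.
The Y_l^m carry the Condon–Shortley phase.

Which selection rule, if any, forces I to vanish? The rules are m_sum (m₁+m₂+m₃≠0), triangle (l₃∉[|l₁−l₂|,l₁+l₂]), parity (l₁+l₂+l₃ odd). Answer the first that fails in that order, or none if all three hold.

m_sum

m₁+m₂+m₃ = -3 + 2 − 6 = -7  ✗
triangle: |3−3|=0 ≤ l₃=6 ≤ 3+3=6
parity: l₁+l₂+l₃ = 12 is even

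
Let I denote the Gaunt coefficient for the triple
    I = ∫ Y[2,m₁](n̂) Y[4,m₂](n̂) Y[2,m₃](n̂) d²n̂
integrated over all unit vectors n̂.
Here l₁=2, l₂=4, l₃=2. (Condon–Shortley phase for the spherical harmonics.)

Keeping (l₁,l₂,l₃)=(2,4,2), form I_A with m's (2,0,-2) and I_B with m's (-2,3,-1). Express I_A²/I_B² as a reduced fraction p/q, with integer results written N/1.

l's match ⇒ only the (l;m) 3-j factors differ between A and B.
A: triangle coeff Δ(2,4,2) = 1/630; Σ_t [0,0]: t=0:+1/576 = 1/576; (3j)²=1/630 [(2 4 2; 2 0 -2)], sign=+1
B: triangle coeff Δ(2,4,2) = 1/630; Σ_t [4,4]: t=4:+1/144 = 1/144; (3j)²=1/18 [(2 4 2; -2 3 -1)], sign=-1
I_A²/I_B² = (1/630)/(1/18) = 1/35

1/35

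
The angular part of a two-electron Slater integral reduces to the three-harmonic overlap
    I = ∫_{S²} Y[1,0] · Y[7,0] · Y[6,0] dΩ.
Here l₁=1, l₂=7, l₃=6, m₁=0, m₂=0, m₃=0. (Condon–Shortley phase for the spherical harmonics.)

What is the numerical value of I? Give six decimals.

m-sum 0 ✓  L=14 even ✓  6≤6≤8 ✓
Π(2lᵢ+1) = 3×15×13 = 585
triangle coeff Δ(1,7,6) = 1/1365
Σ_t [1,1]: t=1:−1/518400 = -1/518400
(3j)²=7/195 [(1 7 6; 0 0 0)], sign=-1
(m-triple is (0,0,0) — same symbol as above.)
⇒ 4πI² = 49/65
I = (+1)√(49/65/(4π)) = 0.24492687

0.244927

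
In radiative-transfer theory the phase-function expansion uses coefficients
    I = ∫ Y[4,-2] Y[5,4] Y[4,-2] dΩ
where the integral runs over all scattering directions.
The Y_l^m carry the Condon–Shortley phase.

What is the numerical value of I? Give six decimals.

Σlᵢ=13 odd — θ-integrand is odd under cosθ→−cosθ; I=0

0.000000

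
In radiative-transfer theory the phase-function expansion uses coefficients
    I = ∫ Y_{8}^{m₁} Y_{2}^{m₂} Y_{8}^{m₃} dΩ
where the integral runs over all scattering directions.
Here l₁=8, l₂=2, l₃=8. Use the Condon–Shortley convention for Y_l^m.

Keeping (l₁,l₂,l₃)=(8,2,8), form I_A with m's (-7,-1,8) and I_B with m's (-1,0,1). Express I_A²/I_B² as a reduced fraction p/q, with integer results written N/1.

Shared (l₁,l₂,l₃)=(8,2,8): N and (l;000)² cancel in I_A²/I_B².
A: Δ = 2!·14!·2!/19! = 1/348840; Racah Σ t=1..1: t=1:−1/174356582400 = -1/174356582400; ⇒ 3j(8 2 8; -7 -1 8)² = 5/323, sgn -1
B: Δ = 2!·14!·2!/19! = 1/348840; Racah Σ t=0..2: t=0:+1/174182400 t=1:−1/29030400 t=2:+1/101606400 = -23/1219276800; ⇒ 3j(8 2 8; -1 0 1)² = 529/38760, sgn +1
I_A²/I_B² = (5/323)/(529/38760) = 600/529

600/529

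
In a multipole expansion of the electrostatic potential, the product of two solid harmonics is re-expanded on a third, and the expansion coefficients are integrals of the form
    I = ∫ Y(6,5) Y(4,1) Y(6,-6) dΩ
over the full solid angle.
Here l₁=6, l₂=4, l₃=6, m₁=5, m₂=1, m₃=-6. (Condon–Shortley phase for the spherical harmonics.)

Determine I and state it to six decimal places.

-0.192803

Checks pass: Σm=0; 16 even; l₃=6∈[2,10].
(2·6+1)(2·4+1)(2·6+1) = 1521
Δ: 4! 8! 4! / 17! → 1/15315300
sum: t=0:+1/829440 t=1:−1/25920 t=2:+1/9216 t=3:−1/25920 t=4:+1/829440 = 7/207360
3j²(6 4 6; 0 0 0) = Δ·Π!·Σ² = 28/2431  (sign +1)
sum: t=1:−1/5806080 = -1/5806080
3j²(6 4 6; 5 1 -6) = Δ·Π!·Σ² = 165/6188  (sign -1)
combine: 4πI² = 1521·28/2431·165/6188 = 135/289
take √, sign -1: I = -0.19280266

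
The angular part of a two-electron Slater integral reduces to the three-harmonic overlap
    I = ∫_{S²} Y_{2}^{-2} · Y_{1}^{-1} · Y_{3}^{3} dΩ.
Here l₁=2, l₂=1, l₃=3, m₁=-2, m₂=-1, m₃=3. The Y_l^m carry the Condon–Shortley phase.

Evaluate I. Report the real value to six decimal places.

Rules hold: Σm=0, L=6 even, 1≤3≤3.
N = 5·3·7 = 105
Δ = 0!·4!·2!/7! = 1/105
Racah Σ t=0..0: t=0:+1/4 = 1/4
⇒ 3j(2 1 3; 0 0 0)² = 3/35, sgn -1
Racah Σ t=0..0: t=0:+1/48 = 1/48
⇒ 3j(2 1 3; -2 -1 3)² = 1/7, sgn +1
4πI² = N·(3j₀)²·(3jₘ)² = 9/7
I = -1·√(1.28571/4π) = -0.31986543

-0.319865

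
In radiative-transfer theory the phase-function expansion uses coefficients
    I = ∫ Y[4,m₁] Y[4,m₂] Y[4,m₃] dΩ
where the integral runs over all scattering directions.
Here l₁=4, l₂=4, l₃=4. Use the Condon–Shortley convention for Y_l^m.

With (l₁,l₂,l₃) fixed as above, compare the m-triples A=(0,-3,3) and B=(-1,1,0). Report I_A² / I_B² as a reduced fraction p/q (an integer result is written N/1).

49/9

Shared (l₁,l₂,l₃)=(4,4,4): N and (l;000)² cancel in I_A²/I_B².
A: Δ = 4!·4!·4!/13! = 1/450450; Racah Σ t=0..1: t=0:+1/3456 t=1:−1/864 = -1/1152; ⇒ 3j(4 4 4; 0 -3 3)² = 7/286, sgn +1
B: Δ = 4!·4!·4!/13! = 1/450450; Racah Σ t=1..4: t=1:−1/3456 t=2:+1/144 t=3:−1/96 t=4:+1/864 = -1/384; ⇒ 3j(4 4 4; -1 1 0)² = 9/2002, sgn -1
I_A²/I_B² = (7/286)/(9/2002) = 49/9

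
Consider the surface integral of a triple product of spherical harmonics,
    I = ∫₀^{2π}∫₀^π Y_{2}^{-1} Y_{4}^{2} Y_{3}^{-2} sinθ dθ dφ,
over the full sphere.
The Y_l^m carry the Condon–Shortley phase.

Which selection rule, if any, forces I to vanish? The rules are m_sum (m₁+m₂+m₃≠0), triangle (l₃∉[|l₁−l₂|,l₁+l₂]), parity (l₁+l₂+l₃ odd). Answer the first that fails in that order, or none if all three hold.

azimuthal sum: -1 + 2 − 2 = -1  ✗
2 ≤ 3 ≤ 6 (triangle on l)
L = 2 + 4 + 3 = 9 (odd)

m_sum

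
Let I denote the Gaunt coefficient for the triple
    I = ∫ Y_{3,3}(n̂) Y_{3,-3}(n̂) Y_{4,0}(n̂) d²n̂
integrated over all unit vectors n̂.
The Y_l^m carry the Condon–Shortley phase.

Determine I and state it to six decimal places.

-0.076935

m-sum 0 ✓  L=10 even ✓  0≤4≤6 ✓
Π(2lᵢ+1) = 7×7×9 = 441
triangle coeff Δ(3,3,4) = 1/34650
Σ_t [0,2]: t=0:+1/72 t=1:−1/16 t=2:+1/72 = -5/144
(3j)²=2/77 [(3 3 4; 0 0 0)], sign=-1
Σ_t [0,0]: t=0:+1/1152 = 1/1152
(3j)²=1/154 [(3 3 4; 3 -3 0)], sign=+1
⇒ 4πI² = 9/121
I = (-1)√(9/121/(4π)) = -0.07693494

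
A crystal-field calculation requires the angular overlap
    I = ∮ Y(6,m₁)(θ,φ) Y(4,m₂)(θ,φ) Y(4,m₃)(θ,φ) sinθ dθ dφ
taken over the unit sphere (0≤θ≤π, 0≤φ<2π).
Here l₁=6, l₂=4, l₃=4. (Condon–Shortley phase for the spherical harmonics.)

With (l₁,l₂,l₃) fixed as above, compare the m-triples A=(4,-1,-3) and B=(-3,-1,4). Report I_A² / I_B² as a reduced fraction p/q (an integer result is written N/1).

Shared (l₁,l₂,l₃)=(6,4,4): N and (l;000)² cancel in I_A²/I_B².
A: Δ = 6!·6!·2!/15! = 1/1261260; Racah Σ t=1..2: t=1:−1/28800 t=2:+1/34560 = -1/172800; ⇒ 3j(6 4 4; 4 -1 -3)² = 1/1430, sgn +1
B: Δ = 6!·6!·2!/15! = 1/1261260; Racah Σ t=3..3: t=3:−1/51840 = -1/51840; ⇒ 3j(6 4 4; -3 -1 4)² = 8/429, sgn -1
I_A²/I_B² = (1/1430)/(8/429) = 3/80

3/80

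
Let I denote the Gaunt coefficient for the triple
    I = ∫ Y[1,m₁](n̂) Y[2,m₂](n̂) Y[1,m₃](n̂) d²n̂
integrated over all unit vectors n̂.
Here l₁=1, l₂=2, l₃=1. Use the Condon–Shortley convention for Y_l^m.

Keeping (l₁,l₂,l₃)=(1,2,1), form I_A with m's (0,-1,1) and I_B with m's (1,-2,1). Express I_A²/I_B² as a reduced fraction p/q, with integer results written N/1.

1/2

Same 1,2,1: normalisation and zero-m 3j drop out of the ratio.
A: Δ: 2! 0! 2! / 5! → 1/30; sum: t=1:−1/2 = -1/2; 3j²(1 2 1; 0 -1 1) = Δ·Π!·Σ² = 1/10  (sign -1)
B: Δ: 2! 0! 2! / 5! → 1/30; sum: t=0:+1/4 = 1/4; 3j²(1 2 1; 1 -2 1) = Δ·Π!·Σ² = 1/5  (sign +1)
I_A²/I_B² = (1/10)/(1/5) = 1/2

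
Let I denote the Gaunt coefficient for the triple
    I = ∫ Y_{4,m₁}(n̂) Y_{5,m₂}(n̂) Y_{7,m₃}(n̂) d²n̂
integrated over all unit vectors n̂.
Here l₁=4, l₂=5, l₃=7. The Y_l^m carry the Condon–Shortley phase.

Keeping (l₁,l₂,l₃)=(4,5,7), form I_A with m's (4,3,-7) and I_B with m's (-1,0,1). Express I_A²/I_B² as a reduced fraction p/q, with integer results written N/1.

6006/2645

Shared (l₁,l₂,l₃)=(4,5,7): N and (l;000)² cancel in I_A²/I_B².
A: Δ = 2!·6!·8!/17! = 1/6126120; Racah Σ t=0..0: t=0:+1/58060800 = 1/58060800; ⇒ 3j(4 5 7; 4 3 -7)² = 7/510, sgn +1
B: Δ = 2!·6!·8!/17! = 1/6126120; Racah Σ t=0..2: t=0:+1/172800 t=1:−1/27648 t=2:+1/51840 = -23/2073600; ⇒ 3j(4 5 7; -1 0 1)² = 529/87516, sgn -1
I_A²/I_B² = (7/510)/(529/87516) = 6006/2645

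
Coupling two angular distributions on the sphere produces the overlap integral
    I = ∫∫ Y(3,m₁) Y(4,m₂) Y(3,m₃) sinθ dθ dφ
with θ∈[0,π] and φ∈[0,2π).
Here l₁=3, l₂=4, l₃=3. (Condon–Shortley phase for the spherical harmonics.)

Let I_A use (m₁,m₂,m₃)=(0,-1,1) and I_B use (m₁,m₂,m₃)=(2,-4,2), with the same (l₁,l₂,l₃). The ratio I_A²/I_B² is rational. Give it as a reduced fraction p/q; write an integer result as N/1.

3/14

l's match ⇒ only the (l;m) 3-j factors differ between A and B.
A: triangle coeff Δ(3,4,3) = 1/34650; Σ_t [1,3]: t=1:−1/48 t=2:+1/24 t=3:−1/288 = 5/288; (3j)²=5/462 [(3 4 3; 0 -1 1)], sign=+1
B: triangle coeff Δ(3,4,3) = 1/34650; Σ_t [0,0]: t=0:+1/576 = 1/576; (3j)²=5/99 [(3 4 3; 2 -4 2)], sign=-1
I_A²/I_B² = (5/462)/(5/99) = 3/14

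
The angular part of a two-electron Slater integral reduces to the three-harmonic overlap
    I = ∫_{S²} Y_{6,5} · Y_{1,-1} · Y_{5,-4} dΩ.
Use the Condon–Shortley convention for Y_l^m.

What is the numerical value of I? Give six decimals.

Rules hold: Σm=0, L=12 even, 5≤5≤7.
N = 13·3·11 = 429
Δ = 2!·10!·0!/13! = 1/858
Racah Σ t=1..1: t=1:−1/14400 = -1/14400
⇒ 3j(6 1 5; 0 0 0)² = 6/143, sgn +1
Racah Σ t=0..0: t=0:+1/725760 = 1/725760
⇒ 3j(6 1 5; 5 -1 -4)² = 5/78, sgn -1
4πI² = N·(3j₀)²·(3jₘ)² = 15/13
I = -1·√(1.15385/4π) = -0.30301841

-0.303018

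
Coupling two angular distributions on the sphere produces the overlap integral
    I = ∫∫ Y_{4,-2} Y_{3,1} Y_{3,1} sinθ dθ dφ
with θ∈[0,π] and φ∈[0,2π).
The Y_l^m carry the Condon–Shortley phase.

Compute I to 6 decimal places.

m-sum 0 ✓  L=10 even ✓  1≤3≤7 ✓
Π(2lᵢ+1) = 9×7×7 = 441
triangle coeff Δ(4,3,3) = 1/34650
Σ_t [1,3]: t=1:−1/72 t=2:+1/16 t=3:−1/72 = 5/144
(3j)²=2/77 [(4 3 3; 0 0 0)], sign=-1
Σ_t [2,4]: t=2:+1/192 t=3:−1/36 t=4:+1/192 = -5/288
(3j)²=20/693 [(4 3 3; -2 1 1)], sign=-1
⇒ 4πI² = 40/121
I = (+1)√(40/121/(4π)) = 0.16219310

0.162193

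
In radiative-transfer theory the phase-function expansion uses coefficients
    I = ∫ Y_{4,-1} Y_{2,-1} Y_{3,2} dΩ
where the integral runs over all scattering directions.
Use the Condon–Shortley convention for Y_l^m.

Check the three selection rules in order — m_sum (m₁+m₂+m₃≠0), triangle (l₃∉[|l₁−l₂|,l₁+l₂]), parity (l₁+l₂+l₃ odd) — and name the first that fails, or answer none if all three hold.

azimuthal sum: -1 − 1 + 2 = 0  ✓
2 ≤ 3 ≤ 6 (triangle on l)  ✓
L = 4 + 2 + 3 = 9 (odd)  ✗

parity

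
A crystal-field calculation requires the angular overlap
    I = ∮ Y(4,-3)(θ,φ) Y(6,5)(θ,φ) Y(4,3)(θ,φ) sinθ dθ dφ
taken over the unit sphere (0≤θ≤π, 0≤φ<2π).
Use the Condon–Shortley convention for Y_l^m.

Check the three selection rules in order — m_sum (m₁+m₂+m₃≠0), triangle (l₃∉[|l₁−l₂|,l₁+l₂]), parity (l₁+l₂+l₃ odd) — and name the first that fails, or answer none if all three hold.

Σmᵢ = 5  ✗
l₃∈[|l₁−l₂|,l₁+l₂]=[2,10], have l₃=4
Σlᵢ = 14 ⇒ even

m_sum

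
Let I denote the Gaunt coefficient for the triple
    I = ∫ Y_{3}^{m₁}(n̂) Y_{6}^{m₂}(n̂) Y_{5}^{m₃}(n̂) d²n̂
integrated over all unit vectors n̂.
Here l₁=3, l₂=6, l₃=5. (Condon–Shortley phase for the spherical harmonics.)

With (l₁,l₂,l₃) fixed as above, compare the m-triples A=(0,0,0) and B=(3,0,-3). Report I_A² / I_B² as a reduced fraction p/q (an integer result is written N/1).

l's match ⇒ only the (l;m) 3-j factors differ between A and B.
A: triangle coeff Δ(3,6,5) = 1/675675; Σ_t [1,3]: t=1:−1/8640 t=2:+1/2304 t=3:−1/8640 = 7/34560; (3j)²=7/429 [(3 6 5; 0 0 0)], sign=-1
B: triangle coeff Δ(3,6,5) = 1/675675; Σ_t [0,0]: t=0:+1/69120 = 1/69120; (3j)²=4/429 [(3 6 5; 3 0 -3)], sign=+1
I_A²/I_B² = (7/429)/(4/429) = 7/4

7/4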